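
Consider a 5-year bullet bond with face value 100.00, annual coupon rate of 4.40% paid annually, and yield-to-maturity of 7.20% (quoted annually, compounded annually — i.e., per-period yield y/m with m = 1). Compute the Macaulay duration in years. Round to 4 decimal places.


Answer: Macaulay duration = 4.5667 years

Derivation:
Coupon per period c = face * coupon_rate / m = 4.400000
Periods per year m = 1; per-period yield y/m = 0.072000
Number of cashflows N = 5
Cashflows (t years, CF_t, discount factor 1/(1+y/m)^(m*t), PV):
  t = 1.0000: CF_t = 4.400000, DF = 0.932836, PV = 4.104478
  t = 2.0000: CF_t = 4.400000, DF = 0.870183, PV = 3.828804
  t = 3.0000: CF_t = 4.400000, DF = 0.811738, PV = 3.571645
  t = 4.0000: CF_t = 4.400000, DF = 0.757218, PV = 3.331759
  t = 5.0000: CF_t = 104.400000, DF = 0.706360, PV = 73.743980
Price P = sum_t PV_t = 88.580665
Macaulay numerator sum_t t * PV_t:
  t * PV_t at t = 1.0000: 4.104478
  t * PV_t at t = 2.0000: 7.657607
  t * PV_t at t = 3.0000: 10.714936
  t * PV_t at t = 4.0000: 13.327035
  t * PV_t at t = 5.0000: 368.719899
Macaulay duration D = (sum_t t * PV_t) / P = 404.523955 / 88.580665 = 4.566730


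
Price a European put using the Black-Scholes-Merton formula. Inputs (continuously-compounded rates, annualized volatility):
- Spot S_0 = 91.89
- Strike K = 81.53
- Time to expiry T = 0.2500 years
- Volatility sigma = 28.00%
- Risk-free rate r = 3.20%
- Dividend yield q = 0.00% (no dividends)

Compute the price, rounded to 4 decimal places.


d1 = (ln(S/K) + (r - q + 0.5*sigma^2) * T) / (sigma * sqrt(T)) = 0.98157971
d2 = d1 - sigma * sqrt(T) = 0.84157971
exp(-rT) = 0.99203191; exp(-qT) = 1.00000000
P = K * exp(-rT) * N(-d2) - S_0 * exp(-qT) * N(-d1)
N(-d1) = 0.16315347; N(-d2) = 0.20001163
P = 81.5300 * 0.99203191 * 0.20001163 - 91.8900 * 1.00000000 * 0.16315347 = 1.1848

Answer: Price = 1.1848


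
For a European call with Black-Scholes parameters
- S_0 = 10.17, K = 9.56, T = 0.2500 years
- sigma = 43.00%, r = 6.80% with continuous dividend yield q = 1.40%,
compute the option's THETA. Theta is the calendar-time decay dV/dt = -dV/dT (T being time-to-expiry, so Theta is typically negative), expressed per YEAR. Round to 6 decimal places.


d1 = 0.4579859674; d2 = 0.2429859674
phi(d1) = 0.3592222122; exp(-qT) = 0.9965061179; exp(-rT) = 0.9831436846
Theta = -S*exp(-qT)*phi(d1)*sigma/(2*sqrt(T)) - r*K*exp(-rT)*N(d2) + q*S*exp(-qT)*N(d1)
N(d1) = 0.6765187386; N(d2) = 0.5959918659; sqrt(T) = 0.5000000000
Term 1 = -10.1700 * 0.9965061179 * 0.3592222122 * 0.4300 / (2 * 0.5000000000) = -1.5654260656
Term 2 = -0.0680 * 9.5600 * 0.9831436846 * 0.5959918659 = -0.3809115410
Term 3 = 0.0140 * 10.1700 * 0.9965061179 * 0.6765187386 = 0.0959861977
Theta = -1.5654260656 + (-0.3809115410) + (0.0959861977) = -1.850351

Answer: Theta = -1.850351


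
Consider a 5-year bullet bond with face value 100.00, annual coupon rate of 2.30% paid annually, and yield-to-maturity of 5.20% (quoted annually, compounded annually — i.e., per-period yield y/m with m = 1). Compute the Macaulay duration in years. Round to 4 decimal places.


Answer: Macaulay duration = 4.7622 years

Derivation:
Coupon per period c = face * coupon_rate / m = 2.300000
Periods per year m = 1; per-period yield y/m = 0.052000
Number of cashflows N = 5
Cashflows (t years, CF_t, discount factor 1/(1+y/m)^(m*t), PV):
  t = 1.0000: CF_t = 2.300000, DF = 0.950570, PV = 2.186312
  t = 2.0000: CF_t = 2.300000, DF = 0.903584, PV = 2.078243
  t = 3.0000: CF_t = 2.300000, DF = 0.858920, PV = 1.975516
  t = 4.0000: CF_t = 2.300000, DF = 0.816464, PV = 1.877867
  t = 5.0000: CF_t = 102.300000, DF = 0.776106, PV = 79.395691
Price P = sum_t PV_t = 87.513630
Macaulay numerator sum_t t * PV_t:
  t * PV_t at t = 1.0000: 2.186312
  t * PV_t at t = 2.0000: 4.156486
  t * PV_t at t = 3.0000: 5.926549
  t * PV_t at t = 4.0000: 7.511469
  t * PV_t at t = 5.0000: 396.978457
Macaulay duration D = (sum_t t * PV_t) / P = 416.759272 / 87.513630 = 4.762221


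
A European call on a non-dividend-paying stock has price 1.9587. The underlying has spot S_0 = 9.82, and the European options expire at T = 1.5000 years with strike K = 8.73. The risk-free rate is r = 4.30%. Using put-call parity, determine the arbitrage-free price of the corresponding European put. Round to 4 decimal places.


Answer: Put price = 0.3234

Derivation:
Put-call parity: C - P = S_0 * exp(-qT) - K * exp(-rT).
S_0 * exp(-qT) = 9.8200 * 1.00000000 = 9.82000000
K * exp(-rT) = 8.7300 * 0.93753611 = 8.18469028
P = C - S*exp(-qT) + K*exp(-rT)
P = 1.9587 - 9.82000000 + 8.18469028 = 0.3234


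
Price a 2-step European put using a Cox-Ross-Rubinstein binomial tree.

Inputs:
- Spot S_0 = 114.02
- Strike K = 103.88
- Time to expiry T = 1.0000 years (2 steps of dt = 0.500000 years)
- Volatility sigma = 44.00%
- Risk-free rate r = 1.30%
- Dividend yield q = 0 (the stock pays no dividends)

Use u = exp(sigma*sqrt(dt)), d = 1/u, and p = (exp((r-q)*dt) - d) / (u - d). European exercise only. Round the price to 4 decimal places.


Answer: Price = V(0,0) = 13.5372

Derivation:
dt = T/N = 0.500000
u = exp(sigma*sqrt(dt)) = 1.364963; d = 1/u = 0.732621
p = (exp((r-q)*dt) - d) / (u - d) = 0.433152
Discount per step: exp(-r*dt) = 0.993521
Stock lattice S(k, i) with i counting down-moves:
  k=0: S(0,0) = 114.0200
  k=1: S(1,0) = 155.6330; S(1,1) = 83.5334
  k=2: S(2,0) = 212.4333; S(2,1) = 114.0200; S(2,2) = 61.1983
Terminal payoffs V(N, i) = max(K - S_T, 0):
  V(2,0) = 0.000000; V(2,1) = 0.000000; V(2,2) = 42.681670
Backward induction: V(k, i) = exp(-r*dt) * [p * V(k+1, i) + (1-p) * V(k+1, i+1)].
  V(1,0) = exp(-r*dt) * [p*0.000000 + (1-p)*0.000000] = 0.000000
  V(1,1) = exp(-r*dt) * [p*0.000000 + (1-p)*42.681670] = 24.037251
  V(0,0) = exp(-r*dt) * [p*0.000000 + (1-p)*24.037251] = 13.537179


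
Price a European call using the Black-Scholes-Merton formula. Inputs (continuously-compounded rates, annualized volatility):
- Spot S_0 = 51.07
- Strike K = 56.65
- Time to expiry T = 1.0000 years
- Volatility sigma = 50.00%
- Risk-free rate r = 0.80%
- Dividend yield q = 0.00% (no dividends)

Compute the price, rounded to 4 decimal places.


Answer: Price = 8.2129

Derivation:
d1 = (ln(S/K) + (r - q + 0.5*sigma^2) * T) / (sigma * sqrt(T)) = 0.05861051
d2 = d1 - sigma * sqrt(T) = -0.44138949
exp(-rT) = 0.99203191; exp(-qT) = 1.00000000
C = S_0 * exp(-qT) * N(d1) - K * exp(-rT) * N(d2)
N(d1) = 0.52336883; N(d2) = 0.32946552
C = 51.0700 * 1.00000000 * 0.52336883 - 56.6500 * 0.99203191 * 0.32946552 = 8.2129


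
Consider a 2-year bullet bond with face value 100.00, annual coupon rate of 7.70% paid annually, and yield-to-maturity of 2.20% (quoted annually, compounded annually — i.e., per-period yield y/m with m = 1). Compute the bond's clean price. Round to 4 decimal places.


Coupon per period c = face * coupon_rate / m = 7.700000
Periods per year m = 1; per-period yield y/m = 0.022000
Number of cashflows N = 2
Cashflows (t years, CF_t, discount factor 1/(1+y/m)^(m*t), PV):
  t = 1.0000: CF_t = 7.700000, DF = 0.978474, PV = 7.534247
  t = 2.0000: CF_t = 107.700000, DF = 0.957411, PV = 103.113116
Price P = sum_t PV_t = 110.647363

Answer: Price = 110.6474


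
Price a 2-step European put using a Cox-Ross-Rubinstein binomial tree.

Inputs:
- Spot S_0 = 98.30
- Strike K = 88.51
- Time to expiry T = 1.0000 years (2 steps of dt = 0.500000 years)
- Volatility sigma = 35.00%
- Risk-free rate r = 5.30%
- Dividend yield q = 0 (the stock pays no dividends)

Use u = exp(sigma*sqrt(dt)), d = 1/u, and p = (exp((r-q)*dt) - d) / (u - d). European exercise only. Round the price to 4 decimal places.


Answer: Price = V(0,0) = 6.9926

Derivation:
dt = T/N = 0.500000
u = exp(sigma*sqrt(dt)) = 1.280803; d = 1/u = 0.780760
p = (exp((r-q)*dt) - d) / (u - d) = 0.492146
Discount per step: exp(-r*dt) = 0.973848
Stock lattice S(k, i) with i counting down-moves:
  k=0: S(0,0) = 98.3000
  k=1: S(1,0) = 125.9030; S(1,1) = 76.7487
  k=2: S(2,0) = 161.2569; S(2,1) = 98.3000; S(2,2) = 59.9223
Terminal payoffs V(N, i) = max(K - S_T, 0):
  V(2,0) = 0.000000; V(2,1) = 0.000000; V(2,2) = 28.587667
Backward induction: V(k, i) = exp(-r*dt) * [p * V(k+1, i) + (1-p) * V(k+1, i+1)].
  V(1,0) = exp(-r*dt) * [p*0.000000 + (1-p)*0.000000] = 0.000000
  V(1,1) = exp(-r*dt) * [p*0.000000 + (1-p)*28.587667] = 14.138680
  V(0,0) = exp(-r*dt) * [p*0.000000 + (1-p)*14.138680] = 6.992605


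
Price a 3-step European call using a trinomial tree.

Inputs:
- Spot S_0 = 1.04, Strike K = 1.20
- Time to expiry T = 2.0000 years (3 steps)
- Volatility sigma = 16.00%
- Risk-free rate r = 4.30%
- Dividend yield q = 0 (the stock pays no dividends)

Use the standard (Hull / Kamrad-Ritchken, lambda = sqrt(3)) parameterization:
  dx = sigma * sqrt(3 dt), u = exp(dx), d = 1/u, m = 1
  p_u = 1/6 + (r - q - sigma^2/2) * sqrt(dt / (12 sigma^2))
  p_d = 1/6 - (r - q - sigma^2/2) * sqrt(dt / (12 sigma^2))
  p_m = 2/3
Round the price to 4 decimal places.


dt = T/N = 0.666667; dx = sigma*sqrt(3*dt) = 0.226274
u = exp(dx) = 1.253919; d = 1/u = 0.797499
p_u = 0.211155, p_m = 0.666667, p_d = 0.122178
Discount per step: exp(-r*dt) = 0.971740
Stock lattice S(k, j) with j the centered position index:
  k=0: S(0,+0) = 1.0400
  k=1: S(1,-1) = 0.8294; S(1,+0) = 1.0400; S(1,+1) = 1.3041
  k=2: S(2,-2) = 0.6614; S(2,-1) = 0.8294; S(2,+0) = 1.0400; S(2,+1) = 1.3041; S(2,+2) = 1.6352
  k=3: S(3,-3) = 0.5275; S(3,-2) = 0.6614; S(3,-1) = 0.8294; S(3,+0) = 1.0400; S(3,+1) = 1.3041; S(3,+2) = 1.6352; S(3,+3) = 2.0504
Terminal payoffs V(N, j) = max(S_T - K, 0):
  V(3,-3) = 0.000000; V(3,-2) = 0.000000; V(3,-1) = 0.000000; V(3,+0) = 0.000000; V(3,+1) = 0.104076; V(3,+2) = 0.435206; V(3,+3) = 0.850417
Backward induction: V(k, j) = exp(-r*dt) * [p_u * V(k+1, j+1) + p_m * V(k+1, j) + p_d * V(k+1, j-1)]
  V(2,-2) = exp(-r*dt) * [p_u*0.000000 + p_m*0.000000 + p_d*0.000000] = 0.000000
  V(2,-1) = exp(-r*dt) * [p_u*0.000000 + p_m*0.000000 + p_d*0.000000] = 0.000000
  V(2,+0) = exp(-r*dt) * [p_u*0.104076 + p_m*0.000000 + p_d*0.000000] = 0.021355
  V(2,+1) = exp(-r*dt) * [p_u*0.435206 + p_m*0.104076 + p_d*0.000000] = 0.156723
  V(2,+2) = exp(-r*dt) * [p_u*0.850417 + p_m*0.435206 + p_d*0.104076] = 0.468791
  V(1,-1) = exp(-r*dt) * [p_u*0.021355 + p_m*0.000000 + p_d*0.000000] = 0.004382
  V(1,+0) = exp(-r*dt) * [p_u*0.156723 + p_m*0.021355 + p_d*0.000000] = 0.045992
  V(1,+1) = exp(-r*dt) * [p_u*0.468791 + p_m*0.156723 + p_d*0.021355] = 0.200255
  V(0,+0) = exp(-r*dt) * [p_u*0.200255 + p_m*0.045992 + p_d*0.004382] = 0.071405

Answer: Price = V(0,0) = 0.0714


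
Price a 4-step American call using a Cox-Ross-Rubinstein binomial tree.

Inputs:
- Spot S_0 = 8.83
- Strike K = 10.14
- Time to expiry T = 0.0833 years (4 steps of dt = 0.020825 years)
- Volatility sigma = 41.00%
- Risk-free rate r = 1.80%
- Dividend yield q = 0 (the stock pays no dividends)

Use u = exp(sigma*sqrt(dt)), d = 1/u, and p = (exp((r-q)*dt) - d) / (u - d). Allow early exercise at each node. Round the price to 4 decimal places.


dt = T/N = 0.020825
u = exp(sigma*sqrt(dt)) = 1.060952; d = 1/u = 0.942550
p = (exp((r-q)*dt) - d) / (u - d) = 0.488379
Discount per step: exp(-r*dt) = 0.999625
Stock lattice S(k, i) with i counting down-moves:
  k=0: S(0,0) = 8.8300
  k=1: S(1,0) = 9.3682; S(1,1) = 8.3227
  k=2: S(2,0) = 9.9392; S(2,1) = 8.8300; S(2,2) = 7.8446
  k=3: S(3,0) = 10.5450; S(3,1) = 9.3682; S(3,2) = 8.3227; S(3,3) = 7.3939
  k=4: S(4,0) = 11.1878; S(4,1) = 9.9392; S(4,2) = 8.8300; S(4,3) = 7.8446; S(4,4) = 6.9691
Terminal payoffs V(N, i) = max(S_T - K, 0):
  V(4,0) = 1.047771; V(4,1) = 0.000000; V(4,2) = 0.000000; V(4,3) = 0.000000; V(4,4) = 0.000000
Backward induction: V(k, i) = exp(-r*dt) * [p * V(k+1, i) + (1-p) * V(k+1, i+1)]; then take max(V_cont, immediate exercise) for American.
  V(3,0) = exp(-r*dt) * [p*1.047771 + (1-p)*0.000000] = 0.511518; exercise = 0.405031; V(3,0) = max -> 0.511518
  V(3,1) = exp(-r*dt) * [p*0.000000 + (1-p)*0.000000] = 0.000000; exercise = 0.000000; V(3,1) = max -> 0.000000
  V(3,2) = exp(-r*dt) * [p*0.000000 + (1-p)*0.000000] = 0.000000; exercise = 0.000000; V(3,2) = max -> 0.000000
  V(3,3) = exp(-r*dt) * [p*0.000000 + (1-p)*0.000000] = 0.000000; exercise = 0.000000; V(3,3) = max -> 0.000000
  V(2,0) = exp(-r*dt) * [p*0.511518 + (1-p)*0.000000] = 0.249721; exercise = 0.000000; V(2,0) = max -> 0.249721
  V(2,1) = exp(-r*dt) * [p*0.000000 + (1-p)*0.000000] = 0.000000; exercise = 0.000000; V(2,1) = max -> 0.000000
  V(2,2) = exp(-r*dt) * [p*0.000000 + (1-p)*0.000000] = 0.000000; exercise = 0.000000; V(2,2) = max -> 0.000000
  V(1,0) = exp(-r*dt) * [p*0.249721 + (1-p)*0.000000] = 0.121913; exercise = 0.000000; V(1,0) = max -> 0.121913
  V(1,1) = exp(-r*dt) * [p*0.000000 + (1-p)*0.000000] = 0.000000; exercise = 0.000000; V(1,1) = max -> 0.000000
  V(0,0) = exp(-r*dt) * [p*0.121913 + (1-p)*0.000000] = 0.059517; exercise = 0.000000; V(0,0) = max -> 0.059517

Answer: Price = V(0,0) = 0.0595


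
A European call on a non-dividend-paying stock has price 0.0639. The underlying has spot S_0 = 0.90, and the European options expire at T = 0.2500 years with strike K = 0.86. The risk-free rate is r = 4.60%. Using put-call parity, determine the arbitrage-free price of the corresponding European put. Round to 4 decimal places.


Put-call parity: C - P = S_0 * exp(-qT) - K * exp(-rT).
S_0 * exp(-qT) = 0.9000 * 1.00000000 = 0.90000000
K * exp(-rT) = 0.8600 * 0.98856587 = 0.85016665
P = C - S*exp(-qT) + K*exp(-rT)
P = 0.0639 - 0.90000000 + 0.85016665 = 0.0141

Answer: Put price = 0.0141


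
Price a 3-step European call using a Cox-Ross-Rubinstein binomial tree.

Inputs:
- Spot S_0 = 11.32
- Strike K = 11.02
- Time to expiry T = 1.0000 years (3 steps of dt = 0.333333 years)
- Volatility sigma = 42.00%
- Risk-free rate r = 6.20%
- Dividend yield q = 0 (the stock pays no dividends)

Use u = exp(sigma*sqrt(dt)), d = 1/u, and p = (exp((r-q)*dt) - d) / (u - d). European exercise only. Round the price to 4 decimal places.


dt = T/N = 0.333333
u = exp(sigma*sqrt(dt)) = 1.274415; d = 1/u = 0.784674
p = (exp((r-q)*dt) - d) / (u - d) = 0.482312
Discount per step: exp(-r*dt) = 0.979545
Stock lattice S(k, i) with i counting down-moves:
  k=0: S(0,0) = 11.3200
  k=1: S(1,0) = 14.4264; S(1,1) = 8.8825
  k=2: S(2,0) = 18.3852; S(2,1) = 11.3200; S(2,2) = 6.9699
  k=3: S(3,0) = 23.4304; S(3,1) = 14.4264; S(3,2) = 8.8825; S(3,3) = 5.4691
Terminal payoffs V(N, i) = max(S_T - K, 0):
  V(3,0) = 12.410355; V(3,1) = 3.406376; V(3,2) = 0.000000; V(3,3) = 0.000000
Backward induction: V(k, i) = exp(-r*dt) * [p * V(k+1, i) + (1-p) * V(k+1, i+1)].
  V(2,0) = exp(-r*dt) * [p*12.410355 + (1-p)*3.406376] = 7.590597
  V(2,1) = exp(-r*dt) * [p*3.406376 + (1-p)*0.000000] = 1.609330
  V(2,2) = exp(-r*dt) * [p*0.000000 + (1-p)*0.000000] = 0.000000
  V(1,0) = exp(-r*dt) * [p*7.590597 + (1-p)*1.609330] = 4.402239
  V(1,1) = exp(-r*dt) * [p*1.609330 + (1-p)*0.000000] = 0.760322
  V(0,0) = exp(-r*dt) * [p*4.402239 + (1-p)*0.760322] = 2.465380

Answer: Price = V(0,0) = 2.4654


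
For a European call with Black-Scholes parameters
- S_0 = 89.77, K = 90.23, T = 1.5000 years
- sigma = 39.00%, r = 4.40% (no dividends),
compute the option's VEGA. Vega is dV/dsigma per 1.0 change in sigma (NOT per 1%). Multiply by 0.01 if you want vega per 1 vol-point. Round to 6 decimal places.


d1 = 0.3663010461; d2 = -0.1113494537
phi(d1) = 0.3730559907; exp(-qT) = 1.0000000000; exp(-rT) = 0.9361308643
Vega = S * exp(-qT) * phi(d1) * sqrt(T) = 89.7700 * 1.0000000000 * 0.3730559907 * 1.2247448714 = 41.015770

Answer: Vega = 41.015770


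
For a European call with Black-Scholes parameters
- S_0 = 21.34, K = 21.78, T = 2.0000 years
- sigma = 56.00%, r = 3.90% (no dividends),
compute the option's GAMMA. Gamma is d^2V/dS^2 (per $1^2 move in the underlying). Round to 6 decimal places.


d1 = 0.4686995785; d2 = -0.3232600164
phi(d1) = 0.3574434252; exp(-qT) = 1.0000000000; exp(-rT) = 0.9249644265
Gamma = exp(-qT) * phi(d1) / (S * sigma * sqrt(T)) = 1.0000000000 * 0.3574434252 / (21.3400 * 0.5600 * 1.4142135624) = 0.021150

Answer: Gamma = 0.021150


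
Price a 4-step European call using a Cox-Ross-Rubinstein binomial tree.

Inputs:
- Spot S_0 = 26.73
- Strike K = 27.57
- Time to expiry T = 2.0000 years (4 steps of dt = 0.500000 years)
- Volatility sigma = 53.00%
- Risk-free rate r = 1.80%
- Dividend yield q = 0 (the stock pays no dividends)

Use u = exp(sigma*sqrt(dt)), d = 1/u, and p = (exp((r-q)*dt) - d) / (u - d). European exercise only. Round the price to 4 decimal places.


dt = T/N = 0.500000
u = exp(sigma*sqrt(dt)) = 1.454652; d = 1/u = 0.687450
p = (exp((r-q)*dt) - d) / (u - d) = 0.419174
Discount per step: exp(-r*dt) = 0.991040
Stock lattice S(k, i) with i counting down-moves:
  k=0: S(0,0) = 26.7300
  k=1: S(1,0) = 38.8828; S(1,1) = 18.3755
  k=2: S(2,0) = 56.5610; S(2,1) = 26.7300; S(2,2) = 12.6323
  k=3: S(3,0) = 82.2766; S(3,1) = 38.8828; S(3,2) = 18.3755; S(3,3) = 8.6840
  k=4: S(4,0) = 119.6838; S(4,1) = 56.5610; S(4,2) = 26.7300; S(4,3) = 12.6323; S(4,4) = 5.9698
Terminal payoffs V(N, i) = max(S_T - K, 0):
  V(4,0) = 92.113757; V(4,1) = 28.991001; V(4,2) = 0.000000; V(4,3) = 0.000000; V(4,4) = 0.000000
Backward induction: V(k, i) = exp(-r*dt) * [p * V(k+1, i) + (1-p) * V(k+1, i+1)].
  V(3,0) = exp(-r*dt) * [p*92.113757 + (1-p)*28.991001] = 54.953581
  V(3,1) = exp(-r*dt) * [p*28.991001 + (1-p)*0.000000] = 12.043384
  V(3,2) = exp(-r*dt) * [p*0.000000 + (1-p)*0.000000] = 0.000000
  V(3,3) = exp(-r*dt) * [p*0.000000 + (1-p)*0.000000] = 0.000000
  V(2,0) = exp(-r*dt) * [p*54.953581 + (1-p)*12.043384] = 29.761148
  V(2,1) = exp(-r*dt) * [p*12.043384 + (1-p)*0.000000] = 5.003038
  V(2,2) = exp(-r*dt) * [p*0.000000 + (1-p)*0.000000] = 0.000000
  V(1,0) = exp(-r*dt) * [p*29.761148 + (1-p)*5.003038] = 15.243177
  V(1,1) = exp(-r*dt) * [p*5.003038 + (1-p)*0.000000] = 2.078352
  V(0,0) = exp(-r*dt) * [p*15.243177 + (1-p)*2.078352] = 7.528636

Answer: Price = V(0,0) = 7.5286


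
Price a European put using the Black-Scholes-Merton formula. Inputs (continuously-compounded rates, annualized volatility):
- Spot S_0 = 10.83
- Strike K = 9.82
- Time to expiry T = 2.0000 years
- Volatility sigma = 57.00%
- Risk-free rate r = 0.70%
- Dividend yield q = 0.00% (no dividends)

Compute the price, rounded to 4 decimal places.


Answer: Price = 2.6672

Derivation:
d1 = (ln(S/K) + (r - q + 0.5*sigma^2) * T) / (sigma * sqrt(T)) = 0.54186577
d2 = d1 - sigma * sqrt(T) = -0.26423596
exp(-rT) = 0.98609754; exp(-qT) = 1.00000000
P = K * exp(-rT) * N(-d2) - S_0 * exp(-qT) * N(-d1)
N(-d1) = 0.29395549; N(-d2) = 0.60420095
P = 9.8200 * 0.98609754 * 0.60420095 - 10.8300 * 1.00000000 * 0.29395549 = 2.6672


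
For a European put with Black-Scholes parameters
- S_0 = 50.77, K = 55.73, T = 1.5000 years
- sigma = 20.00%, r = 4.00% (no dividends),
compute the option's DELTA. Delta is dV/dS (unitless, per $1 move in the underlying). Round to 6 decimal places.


Answer: Delta = -0.505233

Derivation:
d1 = -0.0131169058; d2 = -0.2580658801
phi(d1) = 0.3989079622; exp(-qT) = 1.0000000000; exp(-rT) = 0.9417645336
N(-d1) = 0.5052327383
Delta = -exp(-qT) * N(-d1) = -1.0000000000 * 0.5052327383 = -0.505233


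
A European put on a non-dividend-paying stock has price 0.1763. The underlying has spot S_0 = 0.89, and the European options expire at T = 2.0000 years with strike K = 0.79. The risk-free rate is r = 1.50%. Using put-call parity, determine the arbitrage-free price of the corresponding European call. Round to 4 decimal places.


Put-call parity: C - P = S_0 * exp(-qT) - K * exp(-rT).
S_0 * exp(-qT) = 0.8900 * 1.00000000 = 0.89000000
K * exp(-rT) = 0.7900 * 0.97044553 = 0.76665197
C = P + S*exp(-qT) - K*exp(-rT)
C = 0.1763 + 0.89000000 - 0.76665197 = 0.2996

Answer: Call price = 0.2996


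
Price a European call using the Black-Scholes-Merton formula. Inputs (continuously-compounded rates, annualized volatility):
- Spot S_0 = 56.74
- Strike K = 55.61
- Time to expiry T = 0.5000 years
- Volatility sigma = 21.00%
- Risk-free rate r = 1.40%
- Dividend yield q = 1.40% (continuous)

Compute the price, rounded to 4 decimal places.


Answer: Price = 3.8928

Derivation:
d1 = (ln(S/K) + (r - q + 0.5*sigma^2) * T) / (sigma * sqrt(T)) = 0.20971702
d2 = d1 - sigma * sqrt(T) = 0.06122459
exp(-rT) = 0.99302444; exp(-qT) = 0.99302444
C = S_0 * exp(-qT) * N(d1) - K * exp(-rT) * N(d2)
N(d1) = 0.58305573; N(d2) = 0.52440983
C = 56.7400 * 0.99302444 * 0.58305573 - 55.6100 * 0.99302444 * 0.52440983 = 3.8928


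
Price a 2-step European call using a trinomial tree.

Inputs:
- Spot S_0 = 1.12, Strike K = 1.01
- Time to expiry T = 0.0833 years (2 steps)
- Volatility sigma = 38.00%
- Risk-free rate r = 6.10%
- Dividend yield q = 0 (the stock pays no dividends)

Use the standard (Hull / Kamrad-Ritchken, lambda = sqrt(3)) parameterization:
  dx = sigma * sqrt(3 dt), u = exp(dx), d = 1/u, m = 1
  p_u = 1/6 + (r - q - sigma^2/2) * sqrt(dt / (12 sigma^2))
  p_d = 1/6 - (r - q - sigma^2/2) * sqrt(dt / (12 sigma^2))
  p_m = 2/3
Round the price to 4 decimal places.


dt = T/N = 0.041650; dx = sigma*sqrt(3*dt) = 0.134323
u = exp(dx) = 1.143763; d = 1/u = 0.874307
p_u = 0.164930, p_m = 0.666667, p_d = 0.168403
Discount per step: exp(-r*dt) = 0.997463
Stock lattice S(k, j) with j the centered position index:
  k=0: S(0,+0) = 1.1200
  k=1: S(1,-1) = 0.9792; S(1,+0) = 1.1200; S(1,+1) = 1.2810
  k=2: S(2,-2) = 0.8561; S(2,-1) = 0.9792; S(2,+0) = 1.1200; S(2,+1) = 1.2810; S(2,+2) = 1.4652
Terminal payoffs V(N, j) = max(S_T - K, 0):
  V(2,-2) = 0.000000; V(2,-1) = 0.000000; V(2,+0) = 0.110000; V(2,+1) = 0.271014; V(2,+2) = 0.455176
Backward induction: V(k, j) = exp(-r*dt) * [p_u * V(k+1, j+1) + p_m * V(k+1, j) + p_d * V(k+1, j-1)]
  V(1,-1) = exp(-r*dt) * [p_u*0.110000 + p_m*0.000000 + p_d*0.000000] = 0.018096
  V(1,+0) = exp(-r*dt) * [p_u*0.271014 + p_m*0.110000 + p_d*0.000000] = 0.117732
  V(1,+1) = exp(-r*dt) * [p_u*0.455176 + p_m*0.271014 + p_d*0.110000] = 0.273577
  V(0,+0) = exp(-r*dt) * [p_u*0.273577 + p_m*0.117732 + p_d*0.018096] = 0.126335

Answer: Price = V(0,0) = 0.1263


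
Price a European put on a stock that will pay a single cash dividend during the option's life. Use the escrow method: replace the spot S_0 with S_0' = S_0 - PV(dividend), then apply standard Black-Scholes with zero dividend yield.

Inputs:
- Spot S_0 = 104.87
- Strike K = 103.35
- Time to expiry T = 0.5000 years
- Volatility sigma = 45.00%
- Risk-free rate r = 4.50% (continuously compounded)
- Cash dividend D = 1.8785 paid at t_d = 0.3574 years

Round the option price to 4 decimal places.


PV(D) = D * exp(-r * t_d) = 1.8785 * 0.98404564 = 1.84852974
S_0' = S_0 - PV(D) = 104.8700 - 1.84852974 = 103.02147026
d1 = (ln(S_0'/K) + (r + sigma^2/2)*T) / (sigma*sqrt(T)) = 0.21980376
d2 = d1 - sigma*sqrt(T) = -0.09839429
exp(-rT) = 0.97775124
N(-d1) = 0.41301199; N(-d2) = 0.53919039
P = K * exp(-rT) * N(-d2) - S_0' * N(-d1) = 103.3500 * 0.97775124 * 0.53919039 - 103.02147026 * 0.41301199 = 11.9364

Answer: Price = 11.9364


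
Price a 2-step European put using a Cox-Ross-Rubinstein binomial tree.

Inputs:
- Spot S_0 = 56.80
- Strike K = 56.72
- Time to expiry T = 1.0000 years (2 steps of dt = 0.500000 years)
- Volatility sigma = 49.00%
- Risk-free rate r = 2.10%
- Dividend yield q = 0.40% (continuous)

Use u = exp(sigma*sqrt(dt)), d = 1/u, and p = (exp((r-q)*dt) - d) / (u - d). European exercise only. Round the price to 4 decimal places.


dt = T/N = 0.500000
u = exp(sigma*sqrt(dt)) = 1.414084; d = 1/u = 0.707171
p = (exp((r-q)*dt) - d) / (u - d) = 0.426311
Discount per step: exp(-r*dt) = 0.989555
Stock lattice S(k, i) with i counting down-moves:
  k=0: S(0,0) = 56.8000
  k=1: S(1,0) = 80.3200; S(1,1) = 40.1673
  k=2: S(2,0) = 113.5793; S(2,1) = 56.8000; S(2,2) = 28.4052
Terminal payoffs V(N, i) = max(K - S_T, 0):
  V(2,0) = 0.000000; V(2,1) = 0.000000; V(2,2) = 28.314816
Backward induction: V(k, i) = exp(-r*dt) * [p * V(k+1, i) + (1-p) * V(k+1, i+1)].
  V(1,0) = exp(-r*dt) * [p*0.000000 + (1-p)*0.000000] = 0.000000
  V(1,1) = exp(-r*dt) * [p*0.000000 + (1-p)*28.314816] = 16.074228
  V(0,0) = exp(-r*dt) * [p*0.000000 + (1-p)*16.074228] = 9.125286

Answer: Price = V(0,0) = 9.1253


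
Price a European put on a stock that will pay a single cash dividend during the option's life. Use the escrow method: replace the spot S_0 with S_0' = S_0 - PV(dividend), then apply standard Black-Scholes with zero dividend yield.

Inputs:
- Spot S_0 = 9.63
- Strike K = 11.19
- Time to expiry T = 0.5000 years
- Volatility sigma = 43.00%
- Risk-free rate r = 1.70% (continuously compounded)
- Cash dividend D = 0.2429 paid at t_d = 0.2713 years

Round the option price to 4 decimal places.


Answer: Price = 2.2714

Derivation:
PV(D) = D * exp(-r * t_d) = 0.2429 * 0.99539852 = 0.24178230
S_0' = S_0 - PV(D) = 9.6300 - 0.24178230 = 9.38821770
d1 = (ln(S_0'/K) + (r + sigma^2/2)*T) / (sigma*sqrt(T)) = -0.39742708
d2 = d1 - sigma*sqrt(T) = -0.70148300
exp(-rT) = 0.99153602
N(-d1) = 0.65447373; N(-d2) = 0.75849918
P = K * exp(-rT) * N(-d2) - S_0' * N(-d1) = 11.1900 * 0.99153602 * 0.75849918 - 9.38821770 * 0.65447373 = 2.2714


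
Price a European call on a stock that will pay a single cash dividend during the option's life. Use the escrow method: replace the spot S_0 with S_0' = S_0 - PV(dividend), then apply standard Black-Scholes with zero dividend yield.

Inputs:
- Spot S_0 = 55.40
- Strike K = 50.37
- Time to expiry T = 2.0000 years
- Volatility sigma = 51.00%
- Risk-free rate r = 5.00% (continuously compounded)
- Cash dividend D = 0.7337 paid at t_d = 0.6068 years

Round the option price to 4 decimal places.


PV(D) = D * exp(-r * t_d) = 0.7337 * 0.97011564 = 0.71177384
S_0' = S_0 - PV(D) = 55.4000 - 0.71177384 = 54.68822616
d1 = (ln(S_0'/K) + (r + sigma^2/2)*T) / (sigma*sqrt(T)) = 0.61331487
d2 = d1 - sigma*sqrt(T) = -0.10793405
exp(-rT) = 0.90483742
N(d1) = 0.73016592; N(d2) = 0.45702400
C = S_0' * N(d1) - K * exp(-rT) * N(d2) = 54.68822616 * 0.73016592 - 50.3700 * 0.90483742 * 0.45702400 = 19.1019

Answer: Price = 19.1019


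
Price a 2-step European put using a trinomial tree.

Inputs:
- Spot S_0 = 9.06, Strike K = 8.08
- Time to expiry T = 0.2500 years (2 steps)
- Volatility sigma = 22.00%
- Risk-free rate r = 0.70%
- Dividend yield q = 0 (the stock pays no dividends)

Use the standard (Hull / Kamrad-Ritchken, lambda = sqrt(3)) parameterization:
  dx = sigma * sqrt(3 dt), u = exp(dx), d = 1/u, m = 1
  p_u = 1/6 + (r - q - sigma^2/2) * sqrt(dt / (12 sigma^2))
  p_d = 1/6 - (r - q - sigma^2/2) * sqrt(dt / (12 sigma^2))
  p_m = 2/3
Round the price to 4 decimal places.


dt = T/N = 0.125000; dx = sigma*sqrt(3*dt) = 0.134722
u = exp(dx) = 1.144219; d = 1/u = 0.873959
p_u = 0.158687, p_m = 0.666667, p_d = 0.174646
Discount per step: exp(-r*dt) = 0.999125
Stock lattice S(k, j) with j the centered position index:
  k=0: S(0,+0) = 9.0600
  k=1: S(1,-1) = 7.9181; S(1,+0) = 9.0600; S(1,+1) = 10.3666
  k=2: S(2,-2) = 6.9201; S(2,-1) = 7.9181; S(2,+0) = 9.0600; S(2,+1) = 10.3666; S(2,+2) = 11.8617
Terminal payoffs V(N, j) = max(K - S_T, 0):
  V(2,-2) = 1.159934; V(2,-1) = 0.161932; V(2,+0) = 0.000000; V(2,+1) = 0.000000; V(2,+2) = 0.000000
Backward induction: V(k, j) = exp(-r*dt) * [p_u * V(k+1, j+1) + p_m * V(k+1, j) + p_d * V(k+1, j-1)]
  V(1,-1) = exp(-r*dt) * [p_u*0.000000 + p_m*0.161932 + p_d*1.159934] = 0.310261
  V(1,+0) = exp(-r*dt) * [p_u*0.000000 + p_m*0.000000 + p_d*0.161932] = 0.028256
  V(1,+1) = exp(-r*dt) * [p_u*0.000000 + p_m*0.000000 + p_d*0.000000] = 0.000000
  V(0,+0) = exp(-r*dt) * [p_u*0.000000 + p_m*0.028256 + p_d*0.310261] = 0.072959

Answer: Price = V(0,0) = 0.0730


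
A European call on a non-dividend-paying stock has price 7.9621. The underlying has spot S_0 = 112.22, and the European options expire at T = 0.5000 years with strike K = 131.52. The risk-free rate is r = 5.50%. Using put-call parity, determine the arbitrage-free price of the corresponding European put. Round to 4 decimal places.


Put-call parity: C - P = S_0 * exp(-qT) - K * exp(-rT).
S_0 * exp(-qT) = 112.2200 * 1.00000000 = 112.22000000
K * exp(-rT) = 131.5200 * 0.97287468 = 127.95247825
P = C - S*exp(-qT) + K*exp(-rT)
P = 7.9621 - 112.22000000 + 127.95247825 = 23.6946

Answer: Put price = 23.6946


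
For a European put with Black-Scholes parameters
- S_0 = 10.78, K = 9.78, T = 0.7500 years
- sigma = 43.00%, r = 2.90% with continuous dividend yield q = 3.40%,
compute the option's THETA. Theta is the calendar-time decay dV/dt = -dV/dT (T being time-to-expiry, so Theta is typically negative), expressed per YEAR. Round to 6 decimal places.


Answer: Theta = -0.932439

Derivation:
d1 = 0.4375525049; d2 = 0.0651615813
phi(d1) = 0.3625239889; exp(-qT) = 0.9748223790; exp(-rT) = 0.9784848257
Theta = -S*exp(-qT)*phi(d1)*sigma/(2*sqrt(T)) + r*K*exp(-rT)*N(-d2) - q*S*exp(-qT)*N(-d1)
N(-d1) = 0.3308553535; N(-d2) = 0.4740226749; sqrt(T) = 0.8660254038
Term 1 = -10.7800 * 0.9748223790 * 0.3625239889 * 0.4300 / (2 * 0.8660254038) = -0.9457771772
Term 2 = 0.0290 * 9.7800 * 0.9784848257 * 0.4740226749 = 0.1315497613
Term 3 = -0.0340 * 10.7800 * 0.9748223790 * 0.3308553535 = -0.1182119373
Theta = -0.9457771772 + (0.1315497613) + (-0.1182119373) = -0.932439


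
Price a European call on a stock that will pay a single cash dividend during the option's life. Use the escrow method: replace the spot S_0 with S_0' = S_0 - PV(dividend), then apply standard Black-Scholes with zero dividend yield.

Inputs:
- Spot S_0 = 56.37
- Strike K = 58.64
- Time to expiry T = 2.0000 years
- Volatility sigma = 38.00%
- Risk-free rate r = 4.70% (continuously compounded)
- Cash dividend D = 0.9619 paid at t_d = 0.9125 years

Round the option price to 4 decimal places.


PV(D) = D * exp(-r * t_d) = 0.9619 * 0.95801916 = 0.92151863
S_0' = S_0 - PV(D) = 56.3700 - 0.92151863 = 55.44848137
d1 = (ln(S_0'/K) + (r + sigma^2/2)*T) / (sigma*sqrt(T)) = 0.33948060
d2 = d1 - sigma*sqrt(T) = -0.19792055
exp(-rT) = 0.91028276
N(d1) = 0.63287615; N(d2) = 0.42155361
C = S_0' * N(d1) - K * exp(-rT) * N(d2) = 55.44848137 * 0.63287615 - 58.6400 * 0.91028276 * 0.42155361 = 12.5899

Answer: Price = 12.5899


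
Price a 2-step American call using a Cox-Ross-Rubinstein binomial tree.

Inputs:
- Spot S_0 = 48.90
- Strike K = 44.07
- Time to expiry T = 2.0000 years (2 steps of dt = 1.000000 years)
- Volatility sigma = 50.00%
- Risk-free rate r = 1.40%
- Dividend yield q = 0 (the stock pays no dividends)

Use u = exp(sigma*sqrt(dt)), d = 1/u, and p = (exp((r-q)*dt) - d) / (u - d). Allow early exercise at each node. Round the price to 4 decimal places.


dt = T/N = 1.000000
u = exp(sigma*sqrt(dt)) = 1.648721; d = 1/u = 0.606531
p = (exp((r-q)*dt) - d) / (u - d) = 0.391068
Discount per step: exp(-r*dt) = 0.986098
Stock lattice S(k, i) with i counting down-moves:
  k=0: S(0,0) = 48.9000
  k=1: S(1,0) = 80.6225; S(1,1) = 29.6593
  k=2: S(2,0) = 132.9240; S(2,1) = 48.9000; S(2,2) = 17.9893
Terminal payoffs V(N, i) = max(S_T - K, 0):
  V(2,0) = 88.853981; V(2,1) = 4.830000; V(2,2) = 0.000000
Backward induction: V(k, i) = exp(-r*dt) * [p * V(k+1, i) + (1-p) * V(k+1, i+1)]; then take max(V_cont, immediate exercise) for American.
  V(1,0) = exp(-r*dt) * [p*88.853981 + (1-p)*4.830000] = 37.165151; exercise = 36.552470; V(1,0) = max -> 37.165151
  V(1,1) = exp(-r*dt) * [p*4.830000 + (1-p)*0.000000] = 1.862601; exercise = 0.000000; V(1,1) = max -> 1.862601
  V(0,0) = exp(-r*dt) * [p*37.165151 + (1-p)*1.862601] = 15.450484; exercise = 4.830000; V(0,0) = max -> 15.450484

Answer: Price = V(0,0) = 15.4505


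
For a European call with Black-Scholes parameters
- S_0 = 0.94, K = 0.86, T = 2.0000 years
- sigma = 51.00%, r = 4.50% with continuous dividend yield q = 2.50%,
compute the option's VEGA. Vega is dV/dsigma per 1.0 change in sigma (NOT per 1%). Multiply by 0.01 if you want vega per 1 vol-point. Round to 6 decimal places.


Answer: Vega = 0.436171

Derivation:
d1 = 0.5394080697; d2 = -0.1818408471
phi(d1) = 0.3449281771; exp(-qT) = 0.9512294245; exp(-rT) = 0.9139311853
Vega = S * exp(-qT) * phi(d1) * sqrt(T) = 0.9400 * 0.9512294245 * 0.3449281771 * 1.4142135624 = 0.436171


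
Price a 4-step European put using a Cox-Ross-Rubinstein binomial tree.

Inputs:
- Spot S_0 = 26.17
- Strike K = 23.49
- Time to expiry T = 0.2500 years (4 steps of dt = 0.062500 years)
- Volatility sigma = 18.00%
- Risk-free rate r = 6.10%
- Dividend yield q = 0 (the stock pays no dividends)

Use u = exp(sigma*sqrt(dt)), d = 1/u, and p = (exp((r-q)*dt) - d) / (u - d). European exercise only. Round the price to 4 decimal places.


dt = T/N = 0.062500
u = exp(sigma*sqrt(dt)) = 1.046028; d = 1/u = 0.955997
p = (exp((r-q)*dt) - d) / (u - d) = 0.531180
Discount per step: exp(-r*dt) = 0.996195
Stock lattice S(k, i) with i counting down-moves:
  k=0: S(0,0) = 26.1700
  k=1: S(1,0) = 27.3745; S(1,1) = 25.0185
  k=2: S(2,0) = 28.6345; S(2,1) = 26.1700; S(2,2) = 23.9176
  k=3: S(3,0) = 29.9525; S(3,1) = 27.3745; S(3,2) = 25.0185; S(3,3) = 22.8651
  k=4: S(4,0) = 31.3312; S(4,1) = 28.6345; S(4,2) = 26.1700; S(4,3) = 23.9176; S(4,4) = 21.8590
Terminal payoffs V(N, i) = max(K - S_T, 0):
  V(4,0) = 0.000000; V(4,1) = 0.000000; V(4,2) = 0.000000; V(4,3) = 0.000000; V(4,4) = 1.630979
Backward induction: V(k, i) = exp(-r*dt) * [p * V(k+1, i) + (1-p) * V(k+1, i+1)].
  V(3,0) = exp(-r*dt) * [p*0.000000 + (1-p)*0.000000] = 0.000000
  V(3,1) = exp(-r*dt) * [p*0.000000 + (1-p)*0.000000] = 0.000000
  V(3,2) = exp(-r*dt) * [p*0.000000 + (1-p)*0.000000] = 0.000000
  V(3,3) = exp(-r*dt) * [p*0.000000 + (1-p)*1.630979] = 0.761726
  V(2,0) = exp(-r*dt) * [p*0.000000 + (1-p)*0.000000] = 0.000000
  V(2,1) = exp(-r*dt) * [p*0.000000 + (1-p)*0.000000] = 0.000000
  V(2,2) = exp(-r*dt) * [p*0.000000 + (1-p)*0.761726] = 0.355754
  V(1,0) = exp(-r*dt) * [p*0.000000 + (1-p)*0.000000] = 0.000000
  V(1,1) = exp(-r*dt) * [p*0.000000 + (1-p)*0.355754] = 0.166150
  V(0,0) = exp(-r*dt) * [p*0.000000 + (1-p)*0.166150] = 0.077598

Answer: Price = V(0,0) = 0.0776


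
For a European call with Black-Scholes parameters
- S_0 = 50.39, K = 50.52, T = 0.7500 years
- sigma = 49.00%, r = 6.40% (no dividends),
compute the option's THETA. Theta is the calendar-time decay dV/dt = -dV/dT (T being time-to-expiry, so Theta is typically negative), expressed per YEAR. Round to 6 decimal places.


Answer: Theta = -6.816443

Derivation:
d1 = 0.3192180130; d2 = -0.1051344349
phi(d1) = 0.3791252691; exp(-qT) = 1.0000000000; exp(-rT) = 0.9531337871
Theta = -S*exp(-qT)*phi(d1)*sigma/(2*sqrt(T)) - r*K*exp(-rT)*N(d2) + q*S*exp(-qT)*N(d1)
N(d1) = 0.6252194007; N(d2) = 0.4581345678; sqrt(T) = 0.8660254038
Term 1 = -50.3900 * 1.0000000000 * 0.3791252691 * 0.4900 / (2 * 0.8660254038) = -5.4045873775
Term 2 = -0.0640 * 50.5200 * 0.9531337871 * 0.4581345678 = -1.4118554764
Term 3 = 0 (no dividend yield, q = 0)
Theta = -5.4045873775 + (-1.4118554764) + (0.0000000000) = -6.816443


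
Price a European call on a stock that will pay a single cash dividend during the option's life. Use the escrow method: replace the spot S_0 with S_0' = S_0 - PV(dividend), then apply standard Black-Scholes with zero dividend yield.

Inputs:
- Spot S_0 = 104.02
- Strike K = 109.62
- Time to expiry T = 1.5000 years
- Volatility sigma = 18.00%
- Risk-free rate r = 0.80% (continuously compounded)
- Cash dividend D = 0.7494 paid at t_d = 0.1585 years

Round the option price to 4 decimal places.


Answer: Price = 6.9802

Derivation:
PV(D) = D * exp(-r * t_d) = 0.7494 * 0.99873280 = 0.74845036
S_0' = S_0 - PV(D) = 104.0200 - 0.74845036 = 103.27154964
d1 = (ln(S_0'/K) + (r + sigma^2/2)*T) / (sigma*sqrt(T)) = -0.10595366
d2 = d1 - sigma*sqrt(T) = -0.32640774
exp(-rT) = 0.98807171
N(d1) = 0.45780956; N(d2) = 0.37205794
C = S_0' * N(d1) - K * exp(-rT) * N(d2) = 103.27154964 * 0.45780956 - 109.6200 * 0.98807171 * 0.37205794 = 6.9802


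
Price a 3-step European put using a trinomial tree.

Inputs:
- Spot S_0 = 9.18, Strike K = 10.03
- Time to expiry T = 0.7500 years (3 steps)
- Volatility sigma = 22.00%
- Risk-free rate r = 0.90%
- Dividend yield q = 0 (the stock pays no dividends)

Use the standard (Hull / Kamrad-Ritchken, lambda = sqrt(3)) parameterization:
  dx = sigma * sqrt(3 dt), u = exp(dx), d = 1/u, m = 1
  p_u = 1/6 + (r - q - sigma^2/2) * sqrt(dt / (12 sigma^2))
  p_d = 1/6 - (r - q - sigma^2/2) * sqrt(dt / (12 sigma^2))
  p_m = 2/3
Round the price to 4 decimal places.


dt = T/N = 0.250000; dx = sigma*sqrt(3*dt) = 0.190526
u = exp(dx) = 1.209885; d = 1/u = 0.826525
p_u = 0.156694, p_m = 0.666667, p_d = 0.176639
Discount per step: exp(-r*dt) = 0.997753
Stock lattice S(k, j) with j the centered position index:
  k=0: S(0,+0) = 9.1800
  k=1: S(1,-1) = 7.5875; S(1,+0) = 9.1800; S(1,+1) = 11.1067
  k=2: S(2,-2) = 6.2713; S(2,-1) = 7.5875; S(2,+0) = 9.1800; S(2,+1) = 11.1067; S(2,+2) = 13.4379
  k=3: S(3,-3) = 5.1833; S(3,-2) = 6.2713; S(3,-1) = 7.5875; S(3,+0) = 9.1800; S(3,+1) = 11.1067; S(3,+2) = 13.4379; S(3,+3) = 16.2583
Terminal payoffs V(N, j) = max(K - S_T, 0):
  V(3,-3) = 4.846656; V(3,-2) = 3.758748; V(3,-1) = 2.442504; V(3,+0) = 0.850000; V(3,+1) = 0.000000; V(3,+2) = 0.000000; V(3,+3) = 0.000000
Backward induction: V(k, j) = exp(-r*dt) * [p_u * V(k+1, j+1) + p_m * V(k+1, j) + p_d * V(k+1, j-1)]
  V(2,-2) = exp(-r*dt) * [p_u*2.442504 + p_m*3.758748 + p_d*4.846656] = 3.736251
  V(2,-1) = exp(-r*dt) * [p_u*0.850000 + p_m*2.442504 + p_d*3.758748] = 2.420017
  V(2,+0) = exp(-r*dt) * [p_u*0.000000 + p_m*0.850000 + p_d*2.442504] = 0.995865
  V(2,+1) = exp(-r*dt) * [p_u*0.000000 + p_m*0.000000 + p_d*0.850000] = 0.149806
  V(2,+2) = exp(-r*dt) * [p_u*0.000000 + p_m*0.000000 + p_d*0.000000] = 0.000000
  V(1,-1) = exp(-r*dt) * [p_u*0.995865 + p_m*2.420017 + p_d*3.736251] = 2.423899
  V(1,+0) = exp(-r*dt) * [p_u*0.149806 + p_m*0.995865 + p_d*2.420017] = 1.112348
  V(1,+1) = exp(-r*dt) * [p_u*0.000000 + p_m*0.149806 + p_d*0.995865] = 0.275159
  V(0,+0) = exp(-r*dt) * [p_u*0.275159 + p_m*1.112348 + p_d*2.423899] = 1.210111

Answer: Price = V(0,0) = 1.2101


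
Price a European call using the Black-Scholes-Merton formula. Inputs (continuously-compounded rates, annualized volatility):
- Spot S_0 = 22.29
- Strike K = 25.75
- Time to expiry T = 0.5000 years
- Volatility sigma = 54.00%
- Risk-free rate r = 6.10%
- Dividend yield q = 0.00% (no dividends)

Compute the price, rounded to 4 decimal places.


Answer: Price = 2.3907

Derivation:
d1 = (ln(S/K) + (r - q + 0.5*sigma^2) * T) / (sigma * sqrt(T)) = -0.10710436
d2 = d1 - sigma * sqrt(T) = -0.48894203
exp(-rT) = 0.96996043; exp(-qT) = 1.00000000
C = S_0 * exp(-qT) * N(d1) - K * exp(-rT) * N(d2)
N(d1) = 0.45735309; N(d2) = 0.31244137
C = 22.2900 * 1.00000000 * 0.45735309 - 25.7500 * 0.96996043 * 0.31244137 = 2.3907


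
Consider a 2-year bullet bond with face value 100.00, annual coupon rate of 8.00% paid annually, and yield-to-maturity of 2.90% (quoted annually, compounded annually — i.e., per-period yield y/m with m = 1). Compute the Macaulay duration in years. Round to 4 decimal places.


Coupon per period c = face * coupon_rate / m = 8.000000
Periods per year m = 1; per-period yield y/m = 0.029000
Number of cashflows N = 2
Cashflows (t years, CF_t, discount factor 1/(1+y/m)^(m*t), PV):
  t = 1.0000: CF_t = 8.000000, DF = 0.971817, PV = 7.774538
  t = 2.0000: CF_t = 108.000000, DF = 0.944429, PV = 101.998317
Price P = sum_t PV_t = 109.772855
Macaulay numerator sum_t t * PV_t:
  t * PV_t at t = 1.0000: 7.774538
  t * PV_t at t = 2.0000: 203.996634
Macaulay duration D = (sum_t t * PV_t) / P = 211.771172 / 109.772855 = 1.929176

Answer: Macaulay duration = 1.9292 years


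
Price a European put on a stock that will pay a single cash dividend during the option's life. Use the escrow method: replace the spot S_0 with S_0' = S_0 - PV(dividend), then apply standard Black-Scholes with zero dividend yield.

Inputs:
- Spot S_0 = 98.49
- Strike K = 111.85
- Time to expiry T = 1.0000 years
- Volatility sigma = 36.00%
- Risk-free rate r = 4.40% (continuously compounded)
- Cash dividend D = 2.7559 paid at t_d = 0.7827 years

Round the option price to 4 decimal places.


Answer: Price = 20.7636

Derivation:
PV(D) = D * exp(-r * t_d) = 2.7559 * 0.96614747 = 2.66260580
S_0' = S_0 - PV(D) = 98.4900 - 2.66260580 = 95.82739420
d1 = (ln(S_0'/K) + (r + sigma^2/2)*T) / (sigma*sqrt(T)) = -0.12725026
d2 = d1 - sigma*sqrt(T) = -0.48725026
exp(-rT) = 0.95695396
N(-d1) = 0.55062883; N(-d2) = 0.68695950
P = K * exp(-rT) * N(-d2) - S_0' * N(-d1) = 111.8500 * 0.95695396 * 0.68695950 - 95.82739420 * 0.55062883 = 20.7636
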